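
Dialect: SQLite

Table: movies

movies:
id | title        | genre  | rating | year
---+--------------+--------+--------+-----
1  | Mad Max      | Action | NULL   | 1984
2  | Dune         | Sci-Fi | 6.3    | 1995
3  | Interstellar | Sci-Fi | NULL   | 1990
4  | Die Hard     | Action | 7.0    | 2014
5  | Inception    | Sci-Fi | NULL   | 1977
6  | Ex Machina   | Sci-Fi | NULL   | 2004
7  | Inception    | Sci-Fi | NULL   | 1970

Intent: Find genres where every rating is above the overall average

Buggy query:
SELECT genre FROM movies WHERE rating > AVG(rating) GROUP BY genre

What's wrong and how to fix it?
Bug: AVG() is an aggregate; it can't sit directly in WHERE

Fix: Use a subquery for AVG and a HAVING MIN(...) filter so the condition holds for every row in the group

Corrected query:
SELECT genre FROM movies GROUP BY genre HAVING MIN(rating) > (SELECT AVG(rating) FROM movies)

Result:
genre 
------
Action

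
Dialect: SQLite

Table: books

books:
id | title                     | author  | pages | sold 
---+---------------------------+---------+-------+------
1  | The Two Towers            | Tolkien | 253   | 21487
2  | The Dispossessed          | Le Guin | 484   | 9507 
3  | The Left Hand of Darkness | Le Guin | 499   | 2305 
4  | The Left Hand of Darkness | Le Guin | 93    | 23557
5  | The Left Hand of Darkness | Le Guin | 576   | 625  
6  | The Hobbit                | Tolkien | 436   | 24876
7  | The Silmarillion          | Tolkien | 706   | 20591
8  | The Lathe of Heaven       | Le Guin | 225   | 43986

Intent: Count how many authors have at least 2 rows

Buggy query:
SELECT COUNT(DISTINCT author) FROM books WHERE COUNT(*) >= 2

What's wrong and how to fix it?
Bug: COUNT(*) cannot appear in WHERE; the per-group count doesn't exist yet

Fix: Use a subquery that GROUPs and filters with HAVING, then count its rows

Corrected query:
SELECT COUNT(*) FROM (SELECT author FROM books GROUP BY author HAVING COUNT(*) >= 2)

Result:
COUNT(*)
--------
2       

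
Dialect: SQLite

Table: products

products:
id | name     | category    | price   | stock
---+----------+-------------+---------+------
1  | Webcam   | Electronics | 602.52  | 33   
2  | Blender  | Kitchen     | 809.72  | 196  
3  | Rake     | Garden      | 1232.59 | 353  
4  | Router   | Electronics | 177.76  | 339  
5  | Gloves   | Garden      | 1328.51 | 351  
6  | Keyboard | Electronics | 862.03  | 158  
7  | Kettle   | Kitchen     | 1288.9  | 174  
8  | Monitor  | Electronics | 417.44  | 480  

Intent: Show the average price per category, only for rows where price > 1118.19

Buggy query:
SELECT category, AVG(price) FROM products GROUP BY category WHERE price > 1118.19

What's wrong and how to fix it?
Bug: Row-level WHERE must come before GROUP BY in the clause order

Fix: Place WHERE between FROM and GROUP BY

Corrected query:
SELECT category, AVG(price) FROM products WHERE price > 1118.19 GROUP BY category

Result:
category | AVG(price)
---------+-----------
Garden   | 1280.55   
Kitchen  | 1288.9    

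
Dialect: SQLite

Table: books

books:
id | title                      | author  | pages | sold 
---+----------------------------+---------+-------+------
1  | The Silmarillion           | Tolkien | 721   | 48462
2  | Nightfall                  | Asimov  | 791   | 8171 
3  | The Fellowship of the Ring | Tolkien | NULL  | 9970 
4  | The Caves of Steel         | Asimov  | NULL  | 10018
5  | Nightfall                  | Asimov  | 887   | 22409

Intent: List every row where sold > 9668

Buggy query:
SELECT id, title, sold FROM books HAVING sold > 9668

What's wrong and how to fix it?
Bug: HAVING filters the output of aggregation, but this query has no GROUP BY and no aggregate functions, so SQLite rejects it (HAVING clause on a non-aggregate query); the condition here is per row

Fix: Use WHERE for row-level filtering

Corrected query:
SELECT id, title, sold FROM books WHERE sold > 9668

Result:
id | title                      | sold 
---+----------------------------+------
1  | The Silmarillion           | 48462
3  | The Fellowship of the Ring | 9970 
4  | The Caves of Steel         | 10018
5  | Nightfall                  | 22409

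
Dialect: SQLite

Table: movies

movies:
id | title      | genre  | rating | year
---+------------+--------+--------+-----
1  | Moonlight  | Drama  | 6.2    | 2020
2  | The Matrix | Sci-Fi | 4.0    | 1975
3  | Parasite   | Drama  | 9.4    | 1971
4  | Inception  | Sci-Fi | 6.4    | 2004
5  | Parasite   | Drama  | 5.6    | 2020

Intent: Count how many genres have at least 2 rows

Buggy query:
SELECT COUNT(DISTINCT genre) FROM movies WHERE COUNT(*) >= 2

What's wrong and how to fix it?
Bug: COUNT(*) cannot appear in WHERE; the per-group count doesn't exist yet

Fix: Use a subquery that GROUPs and filters with HAVING, then count its rows

Corrected query:
SELECT COUNT(*) FROM (SELECT genre FROM movies GROUP BY genre HAVING COUNT(*) >= 2)

Result:
COUNT(*)
--------
2       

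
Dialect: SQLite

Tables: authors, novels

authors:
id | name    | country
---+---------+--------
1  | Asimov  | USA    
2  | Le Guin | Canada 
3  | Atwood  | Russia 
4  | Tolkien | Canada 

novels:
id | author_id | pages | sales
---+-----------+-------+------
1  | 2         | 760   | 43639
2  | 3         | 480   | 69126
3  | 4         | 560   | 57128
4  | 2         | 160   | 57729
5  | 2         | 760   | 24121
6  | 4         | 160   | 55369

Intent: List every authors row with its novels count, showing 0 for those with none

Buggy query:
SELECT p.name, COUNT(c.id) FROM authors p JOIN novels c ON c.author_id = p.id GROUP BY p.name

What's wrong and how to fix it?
Bug: An inner join excludes parents with zero children

Fix: Use LEFT JOIN so parents without children still appear (COUNT(c.id) gives 0)

Corrected query:
SELECT p.name, COUNT(c.id) FROM authors p LEFT JOIN novels c ON c.author_id = p.id GROUP BY p.name

Result:
name    | COUNT(c.id)
--------+------------
Asimov  | 0          
Atwood  | 1          
Le Guin | 3          
Tolkien | 2          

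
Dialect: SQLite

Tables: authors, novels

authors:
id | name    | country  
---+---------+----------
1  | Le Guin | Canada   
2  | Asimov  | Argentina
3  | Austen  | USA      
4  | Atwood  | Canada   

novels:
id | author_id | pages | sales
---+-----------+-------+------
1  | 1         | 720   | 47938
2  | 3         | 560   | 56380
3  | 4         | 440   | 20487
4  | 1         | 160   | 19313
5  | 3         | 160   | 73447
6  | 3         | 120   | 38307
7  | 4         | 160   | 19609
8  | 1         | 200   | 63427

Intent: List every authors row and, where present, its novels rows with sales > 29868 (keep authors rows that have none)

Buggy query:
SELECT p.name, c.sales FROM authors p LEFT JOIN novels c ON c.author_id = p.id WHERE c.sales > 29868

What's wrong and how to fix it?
Bug: A WHERE condition on the right-hand table after LEFT JOIN drops unmatched parents

Fix: Put 'c.sales > 29868' in the JOIN's ON clause instead of WHERE

Corrected query:
SELECT p.name, c.sales FROM authors p LEFT JOIN novels c ON c.author_id = p.id AND c.sales > 29868

Result:
name    | sales
--------+------
Le Guin | 47938
Le Guin | 63427
Asimov  | NULL 
Austen  | 38307
Austen  | 56380
Austen  | 73447
Atwood  | NULL 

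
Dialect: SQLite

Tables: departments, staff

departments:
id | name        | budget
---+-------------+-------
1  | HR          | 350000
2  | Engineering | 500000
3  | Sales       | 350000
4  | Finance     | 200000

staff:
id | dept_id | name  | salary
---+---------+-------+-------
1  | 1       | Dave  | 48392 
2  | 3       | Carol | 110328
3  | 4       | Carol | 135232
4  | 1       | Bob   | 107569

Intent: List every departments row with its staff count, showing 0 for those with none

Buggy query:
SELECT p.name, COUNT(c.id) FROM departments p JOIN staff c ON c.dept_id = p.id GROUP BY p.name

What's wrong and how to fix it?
Bug: INNER JOIN drops departments rows that have no matching staff rows

Fix: Switch to LEFT JOIN to retain unmatched parent rows

Corrected query:
SELECT p.name, COUNT(c.id) FROM departments p LEFT JOIN staff c ON c.dept_id = p.id GROUP BY p.name

Result:
name        | COUNT(c.id)
------------+------------
Engineering | 0          
Finance     | 1          
HR          | 2          
Sales       | 1          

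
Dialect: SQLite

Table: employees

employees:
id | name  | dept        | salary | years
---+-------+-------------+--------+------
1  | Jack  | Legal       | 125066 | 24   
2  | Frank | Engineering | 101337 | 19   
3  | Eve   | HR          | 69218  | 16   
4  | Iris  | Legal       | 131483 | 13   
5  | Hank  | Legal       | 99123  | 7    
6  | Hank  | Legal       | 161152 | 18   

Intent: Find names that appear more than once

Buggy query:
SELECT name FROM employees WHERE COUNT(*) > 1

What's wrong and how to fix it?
Bug: WHERE can't reference COUNT(*); aggregates are computed after WHERE

Fix: Group first, then use HAVING for the count condition

Corrected query:
SELECT name FROM employees GROUP BY name HAVING COUNT(*) > 1

Result:
name
----
Hank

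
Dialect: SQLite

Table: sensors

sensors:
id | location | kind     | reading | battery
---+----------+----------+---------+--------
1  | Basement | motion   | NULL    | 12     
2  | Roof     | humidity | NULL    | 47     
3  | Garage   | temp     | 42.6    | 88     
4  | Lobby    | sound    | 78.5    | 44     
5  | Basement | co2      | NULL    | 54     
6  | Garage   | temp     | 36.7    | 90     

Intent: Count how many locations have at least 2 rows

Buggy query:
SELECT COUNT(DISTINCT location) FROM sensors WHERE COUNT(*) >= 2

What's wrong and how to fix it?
Bug: WHERE filters individual rows, not groups, so a group-level COUNT is invalid there

Fix: Use a subquery that GROUPs and filters with HAVING, then count its rows

Corrected query:
SELECT COUNT(*) FROM (SELECT location FROM sensors GROUP BY location HAVING COUNT(*) >= 2)

Result:
COUNT(*)
--------
2       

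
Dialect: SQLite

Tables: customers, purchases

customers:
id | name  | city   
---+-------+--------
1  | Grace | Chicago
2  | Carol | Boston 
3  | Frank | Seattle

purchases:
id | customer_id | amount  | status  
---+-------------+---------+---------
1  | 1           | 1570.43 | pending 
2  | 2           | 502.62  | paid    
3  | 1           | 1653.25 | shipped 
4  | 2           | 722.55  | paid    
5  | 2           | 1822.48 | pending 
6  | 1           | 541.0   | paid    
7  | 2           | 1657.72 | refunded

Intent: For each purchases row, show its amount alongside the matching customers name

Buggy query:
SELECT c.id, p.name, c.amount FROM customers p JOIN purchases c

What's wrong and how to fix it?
Bug: Missing join condition: each purchases row is matched to all customers rows instead of just its own

Fix: Add ON c.customer_id = p.id to the JOIN

Corrected query:
SELECT c.id, p.name, c.amount FROM customers p JOIN purchases c ON c.customer_id = p.id

Result:
id | name  | amount 
---+-------+--------
1  | Grace | 1570.43
2  | Carol | 502.62 
3  | Grace | 1653.25
4  | Carol | 722.55 
5  | Carol | 1822.48
6  | Grace | 541    
7  | Carol | 1657.72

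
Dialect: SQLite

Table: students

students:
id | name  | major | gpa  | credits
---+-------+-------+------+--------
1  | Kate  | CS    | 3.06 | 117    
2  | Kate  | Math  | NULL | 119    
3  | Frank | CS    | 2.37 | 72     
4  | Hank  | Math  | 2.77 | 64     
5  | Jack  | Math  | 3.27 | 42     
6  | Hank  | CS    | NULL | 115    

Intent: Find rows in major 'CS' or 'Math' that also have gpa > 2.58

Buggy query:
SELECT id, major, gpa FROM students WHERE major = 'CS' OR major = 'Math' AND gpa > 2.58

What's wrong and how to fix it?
Bug: AND binds tighter than OR, so this parses as major = 'CS' OR (major = 'Math' AND gpa > 2.58)

Fix: Group the OR with parentheses (or use IN), then AND the threshold

Corrected query:
SELECT id, major, gpa FROM students WHERE (major = 'CS' OR major = 'Math') AND gpa > 2.58

Result:
id | major | gpa 
---+-------+-----
1  | CS    | 3.06
4  | Math  | 2.77
5  | Math  | 3.27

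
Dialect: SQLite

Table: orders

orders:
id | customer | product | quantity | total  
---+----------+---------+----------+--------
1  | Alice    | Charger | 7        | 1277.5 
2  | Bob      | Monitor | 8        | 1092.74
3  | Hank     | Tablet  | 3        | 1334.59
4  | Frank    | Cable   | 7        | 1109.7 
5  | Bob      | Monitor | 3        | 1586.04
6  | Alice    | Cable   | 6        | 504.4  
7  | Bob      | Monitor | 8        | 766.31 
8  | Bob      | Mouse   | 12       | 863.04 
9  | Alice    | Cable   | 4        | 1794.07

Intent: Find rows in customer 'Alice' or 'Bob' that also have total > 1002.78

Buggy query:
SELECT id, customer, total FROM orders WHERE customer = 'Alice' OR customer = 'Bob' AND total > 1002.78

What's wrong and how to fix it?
Bug: Without parentheses, AND is evaluated before OR, so the total filter only applies to the 'Bob' branch

Fix: Add parentheses around the OR so the AND applies to both alternatives

Corrected query:
SELECT id, customer, total FROM orders WHERE (customer = 'Alice' OR customer = 'Bob') AND total > 1002.78

Result:
id | customer | total  
---+----------+--------
1  | Alice    | 1277.5 
2  | Bob      | 1092.74
5  | Bob      | 1586.04
9  | Alice    | 1794.07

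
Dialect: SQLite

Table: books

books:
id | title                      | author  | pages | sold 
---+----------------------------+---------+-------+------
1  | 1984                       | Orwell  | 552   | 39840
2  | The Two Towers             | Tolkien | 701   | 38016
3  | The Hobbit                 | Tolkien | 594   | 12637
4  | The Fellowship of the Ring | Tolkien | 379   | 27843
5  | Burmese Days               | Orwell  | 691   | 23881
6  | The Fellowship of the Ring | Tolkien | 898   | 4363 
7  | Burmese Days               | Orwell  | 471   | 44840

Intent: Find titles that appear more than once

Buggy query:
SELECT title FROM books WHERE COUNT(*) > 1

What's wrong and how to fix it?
Bug: COUNT(*) is an aggregate and cannot be used in WHERE

Fix: GROUP BY title, then filter groups with HAVING COUNT(*) > 1

Corrected query:
SELECT title FROM books GROUP BY title HAVING COUNT(*) > 1

Result:
title                     
--------------------------
Burmese Days              
The Fellowship of the Ring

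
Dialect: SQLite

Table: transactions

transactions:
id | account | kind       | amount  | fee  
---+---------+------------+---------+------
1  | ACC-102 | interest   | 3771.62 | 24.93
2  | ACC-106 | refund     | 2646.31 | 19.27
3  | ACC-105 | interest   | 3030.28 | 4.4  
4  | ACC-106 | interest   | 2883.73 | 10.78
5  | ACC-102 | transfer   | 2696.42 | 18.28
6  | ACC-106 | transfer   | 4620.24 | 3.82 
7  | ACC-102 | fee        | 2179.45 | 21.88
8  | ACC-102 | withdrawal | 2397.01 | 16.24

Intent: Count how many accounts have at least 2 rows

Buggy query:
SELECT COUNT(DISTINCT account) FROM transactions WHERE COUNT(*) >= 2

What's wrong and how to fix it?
Bug: COUNT(*) cannot appear in WHERE; the per-group count doesn't exist yet

Fix: Group first with HAVING COUNT(*) >= 2, then COUNT the resulting groups

Corrected query:
SELECT COUNT(*) FROM (SELECT account FROM transactions GROUP BY account HAVING COUNT(*) >= 2)

Result:
COUNT(*)
--------
2       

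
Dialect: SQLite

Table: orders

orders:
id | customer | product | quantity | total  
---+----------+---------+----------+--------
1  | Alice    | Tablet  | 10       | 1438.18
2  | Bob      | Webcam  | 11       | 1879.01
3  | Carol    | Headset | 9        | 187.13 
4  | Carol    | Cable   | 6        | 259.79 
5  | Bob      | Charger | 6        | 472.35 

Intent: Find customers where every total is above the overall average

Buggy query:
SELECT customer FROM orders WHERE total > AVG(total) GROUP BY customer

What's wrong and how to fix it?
Bug: AVG() is an aggregate; it can't sit directly in WHERE

Fix: Use a subquery for AVG and a HAVING MIN(...) filter so the condition holds for every row in the group

Corrected query:
SELECT customer FROM orders GROUP BY customer HAVING MIN(total) > (SELECT AVG(total) FROM orders)

Result:
customer
--------
Alice   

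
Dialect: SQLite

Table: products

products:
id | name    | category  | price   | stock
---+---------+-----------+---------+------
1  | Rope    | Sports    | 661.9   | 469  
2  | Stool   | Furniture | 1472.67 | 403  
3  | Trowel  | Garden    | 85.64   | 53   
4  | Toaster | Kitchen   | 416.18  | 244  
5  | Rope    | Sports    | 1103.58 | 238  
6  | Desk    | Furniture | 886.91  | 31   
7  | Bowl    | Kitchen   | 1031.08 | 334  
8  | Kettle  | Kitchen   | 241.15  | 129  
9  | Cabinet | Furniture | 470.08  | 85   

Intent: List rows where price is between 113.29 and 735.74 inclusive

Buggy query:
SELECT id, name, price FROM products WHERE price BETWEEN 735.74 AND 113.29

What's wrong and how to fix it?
Bug: BETWEEN expects the lower bound first; with 735.74 AND 113.29 the range is empty

Fix: Swap the bounds so the smaller value comes first

Corrected query:
SELECT id, name, price FROM products WHERE price BETWEEN 113.29 AND 735.74

Result:
id | name    | price 
---+---------+-------
1  | Rope    | 661.9 
4  | Toaster | 416.18
8  | Kettle  | 241.15
9  | Cabinet | 470.08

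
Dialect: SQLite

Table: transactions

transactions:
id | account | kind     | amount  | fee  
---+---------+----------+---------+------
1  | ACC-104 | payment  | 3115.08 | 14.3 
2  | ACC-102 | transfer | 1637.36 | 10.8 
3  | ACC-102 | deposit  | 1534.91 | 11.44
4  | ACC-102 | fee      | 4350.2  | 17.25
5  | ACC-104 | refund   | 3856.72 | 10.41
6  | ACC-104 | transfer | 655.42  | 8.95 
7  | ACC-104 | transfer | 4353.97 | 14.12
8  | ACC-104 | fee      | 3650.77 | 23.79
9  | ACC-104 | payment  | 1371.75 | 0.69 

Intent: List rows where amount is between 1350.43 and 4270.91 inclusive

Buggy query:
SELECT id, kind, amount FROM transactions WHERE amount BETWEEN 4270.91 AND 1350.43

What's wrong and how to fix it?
Bug: BETWEEN expects the lower bound first; with 4270.91 AND 1350.43 the range is empty

Fix: Swap the bounds so the smaller value comes first

Corrected query:
SELECT id, kind, amount FROM transactions WHERE amount BETWEEN 1350.43 AND 4270.91

Result:
id | kind     | amount 
---+----------+--------
1  | payment  | 3115.08
2  | transfer | 1637.36
3  | deposit  | 1534.91
5  | refund   | 3856.72
8  | fee      | 3650.77
9  | payment  | 1371.75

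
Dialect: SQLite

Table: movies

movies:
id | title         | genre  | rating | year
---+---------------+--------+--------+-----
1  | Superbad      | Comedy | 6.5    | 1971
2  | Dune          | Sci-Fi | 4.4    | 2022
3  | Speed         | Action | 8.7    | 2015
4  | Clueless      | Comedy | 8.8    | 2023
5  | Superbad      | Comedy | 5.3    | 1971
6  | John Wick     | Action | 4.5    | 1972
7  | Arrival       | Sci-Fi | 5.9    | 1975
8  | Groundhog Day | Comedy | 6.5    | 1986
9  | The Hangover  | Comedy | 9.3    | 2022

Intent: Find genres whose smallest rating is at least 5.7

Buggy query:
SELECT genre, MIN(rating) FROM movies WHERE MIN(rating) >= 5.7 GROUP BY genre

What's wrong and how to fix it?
Bug: Aggregates like MIN are computed per group after WHERE runs

Fix: Replace WHERE with HAVING after the GROUP BY

Corrected query:
SELECT genre, MIN(rating) FROM movies GROUP BY genre HAVING MIN(rating) >= 5.7

Result:
(no rows)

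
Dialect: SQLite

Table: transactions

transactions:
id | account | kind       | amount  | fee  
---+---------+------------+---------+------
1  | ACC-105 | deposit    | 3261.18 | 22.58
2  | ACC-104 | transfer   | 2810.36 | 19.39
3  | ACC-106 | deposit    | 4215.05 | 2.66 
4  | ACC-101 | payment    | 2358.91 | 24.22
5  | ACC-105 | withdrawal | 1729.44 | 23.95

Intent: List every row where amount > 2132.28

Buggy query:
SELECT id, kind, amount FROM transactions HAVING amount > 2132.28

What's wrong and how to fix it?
Bug: HAVING filters the output of aggregation, but this query has no GROUP BY and no aggregate functions, so SQLite rejects it (HAVING clause on a non-aggregate query); the condition here is per row

Fix: Replace HAVING with WHERE since the condition applies to individual rows

Corrected query:
SELECT id, kind, amount FROM transactions WHERE amount > 2132.28

Result:
id | kind     | amount 
---+----------+--------
1  | deposit  | 3261.18
2  | transfer | 2810.36
3  | deposit  | 4215.05
4  | payment  | 2358.91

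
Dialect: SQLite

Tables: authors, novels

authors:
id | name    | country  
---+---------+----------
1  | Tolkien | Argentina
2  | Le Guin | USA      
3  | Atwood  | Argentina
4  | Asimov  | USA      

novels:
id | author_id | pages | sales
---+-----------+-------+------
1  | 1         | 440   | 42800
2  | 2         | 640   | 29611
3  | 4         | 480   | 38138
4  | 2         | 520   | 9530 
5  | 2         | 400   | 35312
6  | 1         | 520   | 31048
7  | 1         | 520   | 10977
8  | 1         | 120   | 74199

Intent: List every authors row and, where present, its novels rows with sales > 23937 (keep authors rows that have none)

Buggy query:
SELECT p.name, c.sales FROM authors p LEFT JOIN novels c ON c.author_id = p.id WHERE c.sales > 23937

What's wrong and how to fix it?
Bug: A WHERE condition on the right-hand table after LEFT JOIN drops unmatched parents

Fix: Put 'c.sales > 23937' in the JOIN's ON clause instead of WHERE

Corrected query:
SELECT p.name, c.sales FROM authors p LEFT JOIN novels c ON c.author_id = p.id AND c.sales > 23937

Result:
name    | sales
--------+------
Tolkien | 31048
Tolkien | 42800
Tolkien | 74199
Le Guin | 29611
Le Guin | 35312
Atwood  | NULL 
Asimov  | 38138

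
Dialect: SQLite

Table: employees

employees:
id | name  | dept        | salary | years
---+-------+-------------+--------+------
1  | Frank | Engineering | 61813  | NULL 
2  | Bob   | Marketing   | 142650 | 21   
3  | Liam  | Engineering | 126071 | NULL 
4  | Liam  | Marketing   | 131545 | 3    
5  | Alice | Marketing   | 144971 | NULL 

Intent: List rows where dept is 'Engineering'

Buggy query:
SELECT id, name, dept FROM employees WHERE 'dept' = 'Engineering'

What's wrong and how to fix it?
Bug: Single quotes denote string literals in SQL; the column name is being compared as a constant string

Fix: Remove the quotes around the column name (or use double quotes for an identifier)

Corrected query:
SELECT id, name, dept FROM employees WHERE dept = 'Engineering'

Result:
id | name  | dept       
---+-------+------------
1  | Frank | Engineering
3  | Liam  | Engineering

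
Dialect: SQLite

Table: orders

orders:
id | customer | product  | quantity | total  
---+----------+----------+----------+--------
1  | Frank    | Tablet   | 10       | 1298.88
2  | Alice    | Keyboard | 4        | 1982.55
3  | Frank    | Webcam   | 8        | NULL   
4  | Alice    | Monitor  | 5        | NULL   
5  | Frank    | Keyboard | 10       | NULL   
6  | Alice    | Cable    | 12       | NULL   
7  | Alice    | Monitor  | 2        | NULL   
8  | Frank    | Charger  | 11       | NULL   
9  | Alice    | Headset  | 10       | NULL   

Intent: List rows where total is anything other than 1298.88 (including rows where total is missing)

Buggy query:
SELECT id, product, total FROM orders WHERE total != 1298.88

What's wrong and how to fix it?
Bug: 'total != 1298.88' is unknown when total is NULL, so NULL rows are silently excluded

Fix: Add an explicit OR total IS NULL to include the missing-value rows

Corrected query:
SELECT id, product, total FROM orders WHERE total != 1298.88 OR total IS NULL

Result:
id | product  | total  
---+----------+--------
2  | Keyboard | 1982.55
3  | Webcam   | NULL   
4  | Monitor  | NULL   
5  | Keyboard | NULL   
6  | Cable    | NULL   
7  | Monitor  | NULL   
8  | Charger  | NULL   
9  | Headset  | NULL   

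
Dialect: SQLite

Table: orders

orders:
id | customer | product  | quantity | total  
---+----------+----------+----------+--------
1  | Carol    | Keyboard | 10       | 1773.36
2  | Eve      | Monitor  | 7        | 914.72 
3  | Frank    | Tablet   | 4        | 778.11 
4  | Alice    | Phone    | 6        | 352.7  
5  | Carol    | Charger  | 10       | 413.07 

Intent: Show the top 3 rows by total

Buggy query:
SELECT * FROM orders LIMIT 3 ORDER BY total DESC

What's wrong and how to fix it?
Bug: ORDER BY cannot follow LIMIT; LIMIT is the final clause

Fix: Swap the clauses: ORDER BY first, then LIMIT

Corrected query:
SELECT * FROM orders ORDER BY total DESC LIMIT 3

Result:
id | customer | product  | quantity | total  
---+----------+----------+----------+--------
1  | Carol    | Keyboard | 10       | 1773.36
2  | Eve      | Monitor  | 7        | 914.72 
3  | Frank    | Tablet   | 4        | 778.11 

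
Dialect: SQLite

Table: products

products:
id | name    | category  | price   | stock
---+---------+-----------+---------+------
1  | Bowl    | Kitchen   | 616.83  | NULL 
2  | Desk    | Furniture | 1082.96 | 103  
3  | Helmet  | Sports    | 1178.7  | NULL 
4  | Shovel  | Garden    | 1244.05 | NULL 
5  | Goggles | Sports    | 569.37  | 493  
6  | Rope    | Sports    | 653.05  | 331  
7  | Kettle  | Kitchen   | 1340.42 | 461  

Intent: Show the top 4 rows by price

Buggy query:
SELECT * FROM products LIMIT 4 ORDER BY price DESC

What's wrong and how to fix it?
Bug: LIMIT must come after ORDER BY

Fix: Swap the clauses: ORDER BY first, then LIMIT

Corrected query:
SELECT * FROM products ORDER BY price DESC LIMIT 4

Result:
id | name   | category  | price   | stock
---+--------+-----------+---------+------
7  | Kettle | Kitchen   | 1340.42 | 461  
4  | Shovel | Garden    | 1244.05 | NULL 
3  | Helmet | Sports    | 1178.7  | NULL 
2  | Desk   | Furniture | 1082.96 | 103  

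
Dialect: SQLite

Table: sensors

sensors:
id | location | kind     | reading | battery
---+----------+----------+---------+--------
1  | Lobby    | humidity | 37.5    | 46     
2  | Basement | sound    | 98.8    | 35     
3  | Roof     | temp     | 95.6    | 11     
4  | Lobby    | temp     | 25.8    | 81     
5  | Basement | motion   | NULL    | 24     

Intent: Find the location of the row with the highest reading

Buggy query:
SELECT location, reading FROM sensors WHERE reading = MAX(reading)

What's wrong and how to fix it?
Bug: MAX(reading) is an aggregate and cannot be used directly in WHERE

Fix: Use a subquery: WHERE reading = (SELECT MAX(reading) FROM sensors)

Corrected query:
SELECT location, reading FROM sensors WHERE reading = (SELECT MAX(reading) FROM sensors)

Result:
location | reading
---------+--------
Basement | 98.8   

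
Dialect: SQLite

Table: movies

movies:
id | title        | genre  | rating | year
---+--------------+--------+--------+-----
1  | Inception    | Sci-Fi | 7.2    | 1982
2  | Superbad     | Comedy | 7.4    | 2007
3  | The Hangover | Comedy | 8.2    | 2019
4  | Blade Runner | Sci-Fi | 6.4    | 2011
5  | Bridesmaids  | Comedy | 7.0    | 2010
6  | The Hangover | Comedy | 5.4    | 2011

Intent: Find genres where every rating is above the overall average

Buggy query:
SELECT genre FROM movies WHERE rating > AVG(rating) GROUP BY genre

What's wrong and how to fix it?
Bug: WHERE evaluates per row before aggregation, so AVG() is unavailable

Fix: Compute the overall average in a scalar subquery and compare each group's MIN against it in HAVING

Corrected query:
SELECT genre FROM movies GROUP BY genre HAVING MIN(rating) > (SELECT AVG(rating) FROM movies)

Result:
(no rows)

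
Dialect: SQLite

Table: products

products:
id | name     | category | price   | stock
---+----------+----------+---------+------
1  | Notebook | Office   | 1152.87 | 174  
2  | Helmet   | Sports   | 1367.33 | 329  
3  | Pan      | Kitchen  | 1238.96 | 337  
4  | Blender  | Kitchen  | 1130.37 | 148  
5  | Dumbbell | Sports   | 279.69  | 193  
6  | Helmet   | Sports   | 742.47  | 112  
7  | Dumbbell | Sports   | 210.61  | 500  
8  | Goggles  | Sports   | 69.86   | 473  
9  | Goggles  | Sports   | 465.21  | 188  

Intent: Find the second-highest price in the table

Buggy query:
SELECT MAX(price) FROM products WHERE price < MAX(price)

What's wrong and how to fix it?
Bug: The inner MAX is an aggregate inside WHERE, which is not allowed

Fix: Compute the overall MAX in a subquery, then take MAX of rows below it

Corrected query:
SELECT MAX(price) FROM products WHERE price < (SELECT MAX(price) FROM products)

Result:
MAX(price)
----------
1238.96   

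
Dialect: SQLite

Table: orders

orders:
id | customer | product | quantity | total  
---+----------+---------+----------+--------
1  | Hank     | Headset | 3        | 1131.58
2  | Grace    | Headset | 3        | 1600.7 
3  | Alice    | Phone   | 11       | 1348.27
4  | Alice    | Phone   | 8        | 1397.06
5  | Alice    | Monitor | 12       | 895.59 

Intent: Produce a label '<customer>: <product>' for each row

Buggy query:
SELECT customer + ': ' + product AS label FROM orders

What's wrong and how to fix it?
Bug: SQLite uses || for string concatenation; + coerces text to numbers (yielding 0)

Fix: Replace + with || to concatenate text

Corrected query:
SELECT customer || ': ' || product AS label FROM orders

Result:
label         
--------------
Hank: Headset 
Grace: Headset
Alice: Phone  
Alice: Phone  
Alice: Monitor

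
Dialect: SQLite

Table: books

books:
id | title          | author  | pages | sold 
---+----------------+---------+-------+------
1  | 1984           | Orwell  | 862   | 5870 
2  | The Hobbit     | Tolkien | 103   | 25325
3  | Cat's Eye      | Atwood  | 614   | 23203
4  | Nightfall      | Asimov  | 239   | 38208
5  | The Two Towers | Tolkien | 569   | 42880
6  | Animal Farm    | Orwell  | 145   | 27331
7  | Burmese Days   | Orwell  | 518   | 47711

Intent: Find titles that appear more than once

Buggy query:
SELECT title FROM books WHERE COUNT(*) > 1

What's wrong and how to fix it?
Bug: WHERE can't reference COUNT(*); aggregates are computed after WHERE

Fix: Group first, then use HAVING for the count condition

Corrected query:
SELECT title FROM books GROUP BY title HAVING COUNT(*) > 1

Result:
(no rows)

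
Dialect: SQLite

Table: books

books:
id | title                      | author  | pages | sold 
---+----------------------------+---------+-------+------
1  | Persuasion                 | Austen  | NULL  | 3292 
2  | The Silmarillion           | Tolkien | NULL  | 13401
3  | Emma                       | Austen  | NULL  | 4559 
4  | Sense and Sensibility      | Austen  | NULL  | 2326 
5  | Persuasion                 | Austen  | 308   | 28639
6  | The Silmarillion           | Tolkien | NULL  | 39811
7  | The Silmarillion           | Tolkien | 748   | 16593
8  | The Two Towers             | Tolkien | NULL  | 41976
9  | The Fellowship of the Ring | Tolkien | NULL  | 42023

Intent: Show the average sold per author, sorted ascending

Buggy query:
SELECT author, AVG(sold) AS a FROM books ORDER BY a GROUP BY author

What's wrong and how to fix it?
Bug: GROUP BY must precede ORDER BY

Fix: Move ORDER BY to the end, after GROUP BY

Corrected query:
SELECT author, AVG(sold) AS a FROM books GROUP BY author ORDER BY a

Result:
author  | a      
--------+--------
Austen  | 9704   
Tolkien | 30760.8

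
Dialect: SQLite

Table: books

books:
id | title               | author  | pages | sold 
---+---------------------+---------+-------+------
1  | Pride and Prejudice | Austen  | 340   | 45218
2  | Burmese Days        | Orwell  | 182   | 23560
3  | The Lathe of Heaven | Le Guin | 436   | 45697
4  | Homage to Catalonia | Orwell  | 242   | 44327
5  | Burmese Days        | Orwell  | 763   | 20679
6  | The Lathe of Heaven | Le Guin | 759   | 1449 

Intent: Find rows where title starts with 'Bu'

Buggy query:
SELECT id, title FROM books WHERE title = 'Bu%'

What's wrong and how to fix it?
Bug: Wildcards only work with LIKE; '=' treats '%' as a literal character

Fix: Replace '=' with LIKE so 'Bu%' is treated as a pattern

Corrected query:
SELECT id, title FROM books WHERE title LIKE 'Bu%'

Result:
id | title       
---+-------------
2  | Burmese Days
5  | Burmese Days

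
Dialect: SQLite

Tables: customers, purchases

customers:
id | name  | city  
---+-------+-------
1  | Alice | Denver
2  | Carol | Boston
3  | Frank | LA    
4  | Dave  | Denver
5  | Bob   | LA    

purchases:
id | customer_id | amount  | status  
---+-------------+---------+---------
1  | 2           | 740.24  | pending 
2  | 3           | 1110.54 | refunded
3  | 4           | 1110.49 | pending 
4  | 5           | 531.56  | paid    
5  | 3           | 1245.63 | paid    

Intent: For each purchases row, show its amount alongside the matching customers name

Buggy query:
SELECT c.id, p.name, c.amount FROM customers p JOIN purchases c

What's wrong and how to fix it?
Bug: Missing join condition: each purchases row is matched to all customers rows instead of just its own

Fix: Specify the join condition linking the foreign key to the parent id

Corrected query:
SELECT c.id, p.name, c.amount FROM customers p JOIN purchases c ON c.customer_id = p.id

Result:
id | name  | amount 
---+-------+--------
1  | Carol | 740.24 
2  | Frank | 1110.54
3  | Dave  | 1110.49
4  | Bob   | 531.56 
5  | Frank | 1245.63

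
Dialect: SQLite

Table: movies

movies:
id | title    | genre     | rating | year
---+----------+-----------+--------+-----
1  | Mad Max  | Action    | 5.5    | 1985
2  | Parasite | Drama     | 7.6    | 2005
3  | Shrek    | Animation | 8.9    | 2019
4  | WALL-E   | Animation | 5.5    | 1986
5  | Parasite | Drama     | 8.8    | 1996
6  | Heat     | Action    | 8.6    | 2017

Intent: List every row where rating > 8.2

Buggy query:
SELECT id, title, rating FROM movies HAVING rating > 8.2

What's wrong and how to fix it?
Bug: HAVING filters the output of aggregation, but this query has no GROUP BY and no aggregate functions, so SQLite rejects it (HAVING clause on a non-aggregate query); the condition here is per row

Fix: Use WHERE for row-level filtering

Corrected query:
SELECT id, title, rating FROM movies WHERE rating > 8.2

Result:
id | title    | rating
---+----------+-------
3  | Shrek    | 8.9   
5  | Parasite | 8.8   
6  | Heat     | 8.6   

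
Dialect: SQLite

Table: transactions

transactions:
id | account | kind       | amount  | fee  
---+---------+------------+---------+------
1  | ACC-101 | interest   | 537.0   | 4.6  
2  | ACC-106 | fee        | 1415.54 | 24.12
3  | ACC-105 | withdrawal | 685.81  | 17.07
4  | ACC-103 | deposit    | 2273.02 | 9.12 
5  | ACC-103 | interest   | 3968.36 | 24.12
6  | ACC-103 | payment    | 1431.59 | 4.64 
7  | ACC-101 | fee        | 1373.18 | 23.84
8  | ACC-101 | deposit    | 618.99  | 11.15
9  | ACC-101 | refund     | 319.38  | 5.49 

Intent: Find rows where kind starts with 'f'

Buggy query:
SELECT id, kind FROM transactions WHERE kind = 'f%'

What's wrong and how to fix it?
Bug: '=' compares the literal string including the % character; pattern matching needs LIKE

Fix: Use LIKE for wildcard pattern matching

Corrected query:
SELECT id, kind FROM transactions WHERE kind LIKE 'f%'

Result:
id | kind
---+-----
2  | fee 
7  | fee 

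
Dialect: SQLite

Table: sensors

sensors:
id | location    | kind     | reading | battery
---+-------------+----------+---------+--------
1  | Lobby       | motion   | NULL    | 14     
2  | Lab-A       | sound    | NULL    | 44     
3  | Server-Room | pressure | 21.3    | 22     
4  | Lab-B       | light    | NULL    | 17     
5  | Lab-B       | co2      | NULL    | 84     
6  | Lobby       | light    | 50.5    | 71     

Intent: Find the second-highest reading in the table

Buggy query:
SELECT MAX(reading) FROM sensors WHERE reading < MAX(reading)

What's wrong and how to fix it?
Bug: The inner MAX is an aggregate inside WHERE, which is not allowed

Fix: Put the inner MAX in a scalar subquery

Corrected query:
SELECT MAX(reading) FROM sensors WHERE reading < (SELECT MAX(reading) FROM sensors)

Result:
MAX(reading)
------------
21.3        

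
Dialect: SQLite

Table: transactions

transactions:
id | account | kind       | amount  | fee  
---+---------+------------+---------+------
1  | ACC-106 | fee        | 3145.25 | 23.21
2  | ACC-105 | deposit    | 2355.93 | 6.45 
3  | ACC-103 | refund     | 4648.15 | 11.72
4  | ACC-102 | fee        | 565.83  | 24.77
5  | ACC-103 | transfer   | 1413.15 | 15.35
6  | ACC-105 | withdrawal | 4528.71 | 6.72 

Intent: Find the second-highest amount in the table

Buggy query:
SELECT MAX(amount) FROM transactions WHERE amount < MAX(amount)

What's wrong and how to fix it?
Bug: The inner MAX is an aggregate inside WHERE, which is not allowed

Fix: Compute the overall MAX in a subquery, then take MAX of rows below it

Corrected query:
SELECT MAX(amount) FROM transactions WHERE amount < (SELECT MAX(amount) FROM transactions)

Result:
MAX(amount)
-----------
4528.71    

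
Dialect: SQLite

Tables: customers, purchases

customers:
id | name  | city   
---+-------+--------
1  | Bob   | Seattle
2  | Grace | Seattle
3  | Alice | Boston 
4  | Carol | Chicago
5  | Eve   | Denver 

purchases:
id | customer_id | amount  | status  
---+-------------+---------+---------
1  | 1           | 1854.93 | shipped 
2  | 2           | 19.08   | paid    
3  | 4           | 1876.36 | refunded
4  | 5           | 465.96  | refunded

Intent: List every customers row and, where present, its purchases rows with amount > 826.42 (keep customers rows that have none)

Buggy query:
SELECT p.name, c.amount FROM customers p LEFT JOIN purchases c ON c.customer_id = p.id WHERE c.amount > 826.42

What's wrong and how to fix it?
Bug: A WHERE condition on the right-hand table after LEFT JOIN drops unmatched parents

Fix: Put 'c.amount > 826.42' in the JOIN's ON clause instead of WHERE

Corrected query:
SELECT p.name, c.amount FROM customers p LEFT JOIN purchases c ON c.customer_id = p.id AND c.amount > 826.42

Result:
name  | amount 
------+--------
Bob   | 1854.93
Grace | NULL   
Alice | NULL   
Carol | 1876.36
Eve   | NULL   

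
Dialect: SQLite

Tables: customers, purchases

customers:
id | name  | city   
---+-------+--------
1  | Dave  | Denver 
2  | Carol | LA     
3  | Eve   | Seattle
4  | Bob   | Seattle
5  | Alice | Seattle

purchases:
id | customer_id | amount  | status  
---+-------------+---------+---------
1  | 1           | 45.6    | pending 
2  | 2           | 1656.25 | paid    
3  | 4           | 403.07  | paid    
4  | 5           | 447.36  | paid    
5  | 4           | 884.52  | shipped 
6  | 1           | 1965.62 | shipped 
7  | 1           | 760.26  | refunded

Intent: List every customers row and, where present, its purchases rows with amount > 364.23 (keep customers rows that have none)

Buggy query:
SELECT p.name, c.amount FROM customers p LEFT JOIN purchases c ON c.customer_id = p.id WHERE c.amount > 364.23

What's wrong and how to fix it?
Bug: A WHERE condition on the right-hand table after LEFT JOIN drops unmatched parents

Fix: Put 'c.amount > 364.23' in the JOIN's ON clause instead of WHERE

Corrected query:
SELECT p.name, c.amount FROM customers p LEFT JOIN purchases c ON c.customer_id = p.id AND c.amount > 364.23

Result:
name  | amount 
------+--------
Dave  | 760.26 
Dave  | 1965.62
Carol | 1656.25
Eve   | NULL   
Bob   | 403.07 
Bob   | 884.52 
Alice | 447.36 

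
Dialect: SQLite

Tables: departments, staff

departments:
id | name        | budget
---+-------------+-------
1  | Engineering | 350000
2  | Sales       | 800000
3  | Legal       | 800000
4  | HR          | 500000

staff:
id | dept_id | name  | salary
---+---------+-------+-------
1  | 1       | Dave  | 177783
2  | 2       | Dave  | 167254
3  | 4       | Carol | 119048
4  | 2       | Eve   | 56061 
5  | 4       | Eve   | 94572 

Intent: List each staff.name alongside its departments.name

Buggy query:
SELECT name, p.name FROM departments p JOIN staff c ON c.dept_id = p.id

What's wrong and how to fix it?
Bug: 'name' exists in both joined tables, so the database can't tell which one is meant

Fix: Prefix ambiguous columns with the table alias

Corrected query:
SELECT c.name, p.name FROM departments p JOIN staff c ON c.dept_id = p.id

Result:
name  | name       
------+------------
Dave  | Engineering
Dave  | Sales      
Carol | HR         
Eve   | Sales      
Eve   | HR         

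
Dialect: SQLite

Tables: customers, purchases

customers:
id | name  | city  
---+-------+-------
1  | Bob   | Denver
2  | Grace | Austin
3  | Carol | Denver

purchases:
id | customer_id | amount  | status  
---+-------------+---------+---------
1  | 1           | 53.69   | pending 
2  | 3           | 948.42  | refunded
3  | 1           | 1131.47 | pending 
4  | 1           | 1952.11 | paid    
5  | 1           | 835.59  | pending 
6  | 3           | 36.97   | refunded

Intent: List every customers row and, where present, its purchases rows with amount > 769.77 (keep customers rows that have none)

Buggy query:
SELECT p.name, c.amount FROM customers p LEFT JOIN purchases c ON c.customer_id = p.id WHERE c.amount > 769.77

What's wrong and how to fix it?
Bug: Filtering c.amount in WHERE discards the NULL rows produced by LEFT JOIN, turning it into an inner join

Fix: Move the right-table condition into the ON clause so unmatched parents are kept

Corrected query:
SELECT p.name, c.amount FROM customers p LEFT JOIN purchases c ON c.customer_id = p.id AND c.amount > 769.77

Result:
name  | amount 
------+--------
Bob   | 835.59 
Bob   | 1131.47
Bob   | 1952.11
Grace | NULL   
Carol | 948.42 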